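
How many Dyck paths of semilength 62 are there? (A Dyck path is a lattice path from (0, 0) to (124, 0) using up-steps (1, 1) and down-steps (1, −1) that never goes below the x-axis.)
C_62 = 24139737743045626825711458546273312

These Dyck paths are counted by the Catalan number C_n = (1/(n + 1)) · C(2n, n). For n = 62: C_62 = (1/63) · C(124, 62) = 1520803477811874490019821888415218656/63 = 24139737743045626825711458546273312.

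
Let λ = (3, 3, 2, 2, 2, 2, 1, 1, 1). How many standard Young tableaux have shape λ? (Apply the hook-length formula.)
# SYT of shape (3, 3, 2, 2, 2, 2, 1, 1, 1) = 159120

Hook-length formula: f^λ = n! / Π hook(c), product over all cells c of the Young diagram. For λ = (3, 3, 2, 2, 2, 2, 1, 1, 1), n = 17 boxes. Hook lengths by row (left-to-right, top-to-bottom): [11, 7, 2]; [10, 6, 1]; [8, 4]; [7, 3]; [6, 2]; [5, 1]; [3]; [2]; [1]. Product of hooks = 2235340800. So f^λ = 17! / 2235340800 = 355687428096000 / 2235340800 = 159120.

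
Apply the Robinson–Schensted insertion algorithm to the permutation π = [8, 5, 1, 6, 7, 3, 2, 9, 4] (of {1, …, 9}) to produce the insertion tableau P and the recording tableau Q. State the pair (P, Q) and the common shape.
P = [1, 2, 4, 9] / [3, 6, 7] / [5] / [8];  Q = [1, 4, 5, 8] / [2, 6, 9] / [3] / [7];  common shape = (4, 3, 1, 1)

Row-insert the values π_1, π_2, … into P one at a time, bumping the leftmost entry strictly greater than the inserted value down to the next row. The recording tableau Q records, in position (i, j), the step at which that cell was added to P.
  Insert 8 (step 1): P = [8];  Q = [1]
  Insert 5 (step 2): P = [5] / [8];  Q = [1] / [2]
  Insert 1 (step 3): P = [1] / [5] / [8];  Q = [1] / [2] / [3]
  Insert 6 (step 4): P = [1, 6] / [5] / [8];  Q = [1, 4] / [2] / [3]
  Insert 7 (step 5): P = [1, 6, 7] / [5] / [8];  Q = [1, 4, 5] / [2] / [3]
  Insert 3 (step 6): P = [1, 3, 7] / [5, 6] / [8];  Q = [1, 4, 5] / [2, 6] / [3]
  Insert 2 (step 7): P = [1, 2, 7] / [3, 6] / [5] / [8];  Q = [1, 4, 5] / [2, 6] / [3] / [7]
  Insert 9 (step 8): P = [1, 2, 7, 9] / [3, 6] / [5] / [8];  Q = [1, 4, 5, 8] / [2, 6] / [3] / [7]
  Insert 4 (step 9): P = [1, 2, 4, 9] / [3, 6, 7] / [5] / [8];  Q = [1, 4, 5, 8] / [2, 6, 9] / [3] / [7]
Final shape: (4, 3, 1, 1).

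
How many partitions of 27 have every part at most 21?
p(27, parts ≤ 21) = 2991

Use the recurrence p(n, m) = p(n, m−1) + p(n−m, m): either the largest part is < m (count p(n, m−1)) or the largest part is exactly m (remove one copy of m, count p(n−m, m)). With p(0, ·) = 1 this gives p(27, parts ≤ 21) = 2991. (By conjugating Young diagrams, this also counts partitions of 27 into at most 21 parts.)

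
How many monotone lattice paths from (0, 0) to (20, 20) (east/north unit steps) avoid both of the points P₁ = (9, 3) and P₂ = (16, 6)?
Number of paths = 132974677440

Inclusion–exclusion. Total paths: C(40, 20) = 137846528820. Through P₁: C(12, 9)·C(28, 11) = 4724319600. Through P₂: C(22, 16)·C(18, 4) = 228315780. Since P₁ is strictly southwest of P₂, a monotone path through both must visit P₁ then P₂; paths through both = C(12, 9)·C(10, 7)·C(18, 4) = 80784000. Avoid both = 137846528820 − 4724319600 − 228315780 + 80784000 = 132974677440.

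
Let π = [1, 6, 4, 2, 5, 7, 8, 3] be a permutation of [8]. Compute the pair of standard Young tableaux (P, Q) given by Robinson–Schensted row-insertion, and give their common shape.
P = [1, 2, 3, 7, 8] / [4, 5] / [6];  Q = [1, 2, 5, 6, 7] / [3, 8] / [4];  common shape = (5, 2, 1)

Row-insert the values π_1, π_2, … into P one at a time, bumping the leftmost entry strictly greater than the inserted value down to the next row. The recording tableau Q records, in position (i, j), the step at which that cell was added to P.
  Insert 1 (step 1): P = [1];  Q = [1]
  Insert 6 (step 2): P = [1, 6];  Q = [1, 2]
  Insert 4 (step 3): P = [1, 4] / [6];  Q = [1, 2] / [3]
  Insert 2 (step 4): P = [1, 2] / [4] / [6];  Q = [1, 2] / [3] / [4]
  Insert 5 (step 5): P = [1, 2, 5] / [4] / [6];  Q = [1, 2, 5] / [3] / [4]
  Insert 7 (step 6): P = [1, 2, 5, 7] / [4] / [6];  Q = [1, 2, 5, 6] / [3] / [4]
  Insert 8 (step 7): P = [1, 2, 5, 7, 8] / [4] / [6];  Q = [1, 2, 5, 6, 7] / [3] / [4]
  Insert 3 (step 8): P = [1, 2, 3, 7, 8] / [4, 5] / [6];  Q = [1, 2, 5, 6, 7] / [3, 8] / [4]
Final shape: (5, 2, 1).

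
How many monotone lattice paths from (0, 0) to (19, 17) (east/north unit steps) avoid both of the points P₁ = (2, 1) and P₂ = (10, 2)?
Number of paths = 5046094614

Inclusion–exclusion. Total paths: C(36, 19) = 8597496600. Through P₁: C(3, 2)·C(33, 17) = 3500409330. Through P₂: C(12, 10)·C(24, 9) = 86295264. Since P₁ is strictly southwest of P₂, a monotone path through both must visit P₁ then P₂; paths through both = C(3, 2)·C(9, 8)·C(24, 9) = 35302608. Avoid both = 8597496600 − 3500409330 − 86295264 + 35302608 = 5046094614.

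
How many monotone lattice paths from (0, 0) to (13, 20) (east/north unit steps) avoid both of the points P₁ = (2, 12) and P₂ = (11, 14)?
Number of paths = 441621418

Inclusion–exclusion. Total paths: C(33, 13) = 573166440. Through P₁: C(14, 2)·C(19, 11) = 6877962. Through P₂: C(25, 11)·C(8, 2) = 124807200. Since P₁ is strictly southwest of P₂, a monotone path through both must visit P₁ then P₂; paths through both = C(14, 2)·C(11, 9)·C(8, 2) = 140140. Avoid both = 573166440 − 6877962 − 124807200 + 140140 = 441621418.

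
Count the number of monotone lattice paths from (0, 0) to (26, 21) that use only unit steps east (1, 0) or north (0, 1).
Number of paths = 12551759587422

A monotone lattice path from (0, 0) to (26, 21) consists of 26 east steps and 21 north steps in some order, so it is determined by which 26 of the 47 steps are east. The count is C(47, 26) = 12551759587422.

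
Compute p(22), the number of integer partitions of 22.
p(22) = 1002

Compute p(n) via the recurrence p(n, m) = p(n, m−1) + p(n−m, m), where p(n, m) counts partitions of n with all parts ≤ m and p(n) = p(n, n). The base cases are p(0, m) = 1 and p(n, 0) = 0 for n > 0. Filling the table yields p(22) = 1002. (Euler's pentagonal recurrence is an alternative.)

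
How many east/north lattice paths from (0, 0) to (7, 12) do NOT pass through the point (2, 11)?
Number of paths = 49920

Total paths from (0, 0) to (7, 12): C(19, 7) = 50388. Paths through (2, 11): (paths (0, 0) → (2, 11)) × (paths (2, 11) → (7, 12)) = C(13, 2) · C(6, 5) = 78 · 6 = 468. Avoidance count = 50388 − 468 = 49920.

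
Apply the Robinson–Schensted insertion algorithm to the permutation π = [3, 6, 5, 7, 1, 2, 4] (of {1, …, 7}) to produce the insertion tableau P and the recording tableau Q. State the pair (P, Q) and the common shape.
P = [1, 2, 4] / [3, 5, 7] / [6];  Q = [1, 2, 4] / [3, 6, 7] / [5];  common shape = (3, 3, 1)

Row-insert the values π_1, π_2, … into P one at a time, bumping the leftmost entry strictly greater than the inserted value down to the next row. The recording tableau Q records, in position (i, j), the step at which that cell was added to P.
  Insert 3 (step 1): P = [3];  Q = [1]
  Insert 6 (step 2): P = [3, 6];  Q = [1, 2]
  Insert 5 (step 3): P = [3, 5] / [6];  Q = [1, 2] / [3]
  Insert 7 (step 4): P = [3, 5, 7] / [6];  Q = [1, 2, 4] / [3]
  Insert 1 (step 5): P = [1, 5, 7] / [3] / [6];  Q = [1, 2, 4] / [3] / [5]
  Insert 2 (step 6): P = [1, 2, 7] / [3, 5] / [6];  Q = [1, 2, 4] / [3, 6] / [5]
  Insert 4 (step 7): P = [1, 2, 4] / [3, 5, 7] / [6];  Q = [1, 2, 4] / [3, 6, 7] / [5]
Final shape: (3, 3, 1).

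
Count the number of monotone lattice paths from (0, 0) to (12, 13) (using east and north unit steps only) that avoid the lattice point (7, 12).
Number of paths = 4897972

Total paths from (0, 0) to (12, 13): C(25, 12) = 5200300. Paths through (7, 12): (paths (0, 0) → (7, 12)) × (paths (7, 12) → (12, 13)) = C(19, 7) · C(6, 5) = 50388 · 6 = 302328. Avoidance count = 5200300 − 302328 = 4897972.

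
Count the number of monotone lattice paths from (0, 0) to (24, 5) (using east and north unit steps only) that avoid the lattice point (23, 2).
Number of paths = 117555

Total paths from (0, 0) to (24, 5): C(29, 24) = 118755. Paths through (23, 2): (paths (0, 0) → (23, 2)) × (paths (23, 2) → (24, 5)) = C(25, 23) · C(4, 1) = 300 · 4 = 1200. Avoidance count = 118755 − 1200 = 117555.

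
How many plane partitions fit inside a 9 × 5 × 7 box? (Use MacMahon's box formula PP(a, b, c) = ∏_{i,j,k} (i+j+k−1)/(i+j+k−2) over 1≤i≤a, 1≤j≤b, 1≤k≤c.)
PP(9, 5, 7) = 2424984388825856

Evaluate the triple product over i = 1..9, j = 1..5, k = 1..7. The factors are (2/1) · (3/2) · (4/3) · (5/4) · (6/5) · (7/6) · (8/7) · (3/2) · … (315 factors total). The numerators and denominators telescope so the product is an integer; carrying out the multiplication exactly gives PP(9, 5, 7) = 2424984388825856.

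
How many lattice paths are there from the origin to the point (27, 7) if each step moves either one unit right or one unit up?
Number of paths = 5379616

A monotone lattice path from (0, 0) to (27, 7) consists of 27 east steps and 7 north steps in some order, so it is determined by which 27 of the 34 steps are east. The count is C(34, 27) = 5379616.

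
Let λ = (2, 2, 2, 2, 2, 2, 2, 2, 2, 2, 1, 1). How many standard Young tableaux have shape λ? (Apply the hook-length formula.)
# SYT of shape (2, 2, 2, 2, 2, 2, 2, 2, 2, 2, 1, 1) = 149226

Hook-length formula: f^λ = n! / Π hook(c), product over all cells c of the Young diagram. For λ = (2, 2, 2, 2, 2, 2, 2, 2, 2, 2, 1, 1), n = 22 boxes. Hook lengths by row (left-to-right, top-to-bottom): [13, 10]; [12, 9]; [11, 8]; [10, 7]; [9, 6]; [8, 5]; [7, 4]; [6, 3]; [5, 2]; [4, 1]; [2]; [1]. Product of hooks = 7532204359680000. So f^λ = 22! / 7532204359680000 = 1124000727777607680000 / 7532204359680000 = 149226.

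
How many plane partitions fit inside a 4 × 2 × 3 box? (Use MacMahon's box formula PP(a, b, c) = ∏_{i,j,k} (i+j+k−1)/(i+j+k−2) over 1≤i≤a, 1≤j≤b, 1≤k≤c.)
PP(4, 2, 3) = 490

Evaluate the triple product over i = 1..4, j = 1..2, k = 1..3. The factors are (2/1) · (3/2) · (4/3) · (3/2) · (4/3) · (5/4) · (3/2) · (4/3) · … (24 factors total). The numerators and denominators telescope so the product is an integer; carrying out the multiplication exactly gives PP(4, 2, 3) = 490.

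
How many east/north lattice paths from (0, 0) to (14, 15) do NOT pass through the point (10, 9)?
Number of paths = 58159380

Total paths from (0, 0) to (14, 15): C(29, 14) = 77558760. Paths through (10, 9): (paths (0, 0) → (10, 9)) × (paths (10, 9) → (14, 15)) = C(19, 10) · C(10, 4) = 92378 · 210 = 19399380. Avoidance count = 77558760 − 19399380 = 58159380.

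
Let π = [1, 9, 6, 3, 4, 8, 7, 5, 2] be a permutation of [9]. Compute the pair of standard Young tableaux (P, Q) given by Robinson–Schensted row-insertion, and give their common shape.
P = [1, 2, 4, 5] / [3, 7] / [6] / [8] / [9];  Q = [1, 2, 5, 6] / [3, 7] / [4] / [8] / [9];  common shape = (4, 2, 1, 1, 1)

Row-insert the values π_1, π_2, … into P one at a time, bumping the leftmost entry strictly greater than the inserted value down to the next row. The recording tableau Q records, in position (i, j), the step at which that cell was added to P.
  Insert 1 (step 1): P = [1];  Q = [1]
  Insert 9 (step 2): P = [1, 9];  Q = [1, 2]
  Insert 6 (step 3): P = [1, 6] / [9];  Q = [1, 2] / [3]
  Insert 3 (step 4): P = [1, 3] / [6] / [9];  Q = [1, 2] / [3] / [4]
  Insert 4 (step 5): P = [1, 3, 4] / [6] / [9];  Q = [1, 2, 5] / [3] / [4]
  Insert 8 (step 6): P = [1, 3, 4, 8] / [6] / [9];  Q = [1, 2, 5, 6] / [3] / [4]
  Insert 7 (step 7): P = [1, 3, 4, 7] / [6, 8] / [9];  Q = [1, 2, 5, 6] / [3, 7] / [4]
  Insert 5 (step 8): P = [1, 3, 4, 5] / [6, 7] / [8] / [9];  Q = [1, 2, 5, 6] / [3, 7] / [4] / [8]
  Insert 2 (step 9): P = [1, 2, 4, 5] / [3, 7] / [6] / [8] / [9];  Q = [1, 2, 5, 6] / [3, 7] / [4] / [8] / [9]
Final shape: (4, 2, 1, 1, 1).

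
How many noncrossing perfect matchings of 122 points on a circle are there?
C_61 = 6182127958584855650487080847216336

These noncrossing handshakes are counted by the Catalan number C_n = (1/(n + 1)) · C(2n, n). For n = 61: C_61 = (1/62) · C(122, 61) = 383291933432261050330199012527412832/62 = 6182127958584855650487080847216336.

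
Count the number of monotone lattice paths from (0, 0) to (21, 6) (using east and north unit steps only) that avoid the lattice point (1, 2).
Number of paths = 264132

Total paths from (0, 0) to (21, 6): C(27, 21) = 296010. Paths through (1, 2): (paths (0, 0) → (1, 2)) × (paths (1, 2) → (21, 6)) = C(3, 1) · C(24, 20) = 3 · 10626 = 31878. Avoidance count = 296010 − 31878 = 264132.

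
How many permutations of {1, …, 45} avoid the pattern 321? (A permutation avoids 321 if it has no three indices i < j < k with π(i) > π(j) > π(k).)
C_45 = 2257117854077248073253720

These 321-avoiding permutations are counted by the Catalan number C_n = (1/(n + 1)) · C(2n, n). For n = 45: C_45 = (1/46) · C(90, 45) = 103827421287553411369671120/46 = 2257117854077248073253720.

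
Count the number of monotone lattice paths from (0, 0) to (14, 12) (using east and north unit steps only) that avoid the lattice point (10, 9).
Number of paths = 6424470

Total paths from (0, 0) to (14, 12): C(26, 14) = 9657700. Paths through (10, 9): (paths (0, 0) → (10, 9)) × (paths (10, 9) → (14, 12)) = C(19, 10) · C(7, 4) = 92378 · 35 = 3233230. Avoidance count = 9657700 − 3233230 = 6424470.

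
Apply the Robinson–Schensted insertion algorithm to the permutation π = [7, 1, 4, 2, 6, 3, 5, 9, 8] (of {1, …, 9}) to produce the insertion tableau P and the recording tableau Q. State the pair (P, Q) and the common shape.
P = [1, 2, 3, 5, 8] / [4, 6, 9] / [7];  Q = [1, 3, 5, 7, 8] / [2, 6, 9] / [4];  common shape = (5, 3, 1)

Row-insert the values π_1, π_2, … into P one at a time, bumping the leftmost entry strictly greater than the inserted value down to the next row. The recording tableau Q records, in position (i, j), the step at which that cell was added to P.
  Insert 7 (step 1): P = [7];  Q = [1]
  Insert 1 (step 2): P = [1] / [7];  Q = [1] / [2]
  Insert 4 (step 3): P = [1, 4] / [7];  Q = [1, 3] / [2]
  Insert 2 (step 4): P = [1, 2] / [4] / [7];  Q = [1, 3] / [2] / [4]
  Insert 6 (step 5): P = [1, 2, 6] / [4] / [7];  Q = [1, 3, 5] / [2] / [4]
  Insert 3 (step 6): P = [1, 2, 3] / [4, 6] / [7];  Q = [1, 3, 5] / [2, 6] / [4]
  Insert 5 (step 7): P = [1, 2, 3, 5] / [4, 6] / [7];  Q = [1, 3, 5, 7] / [2, 6] / [4]
  Insert 9 (step 8): P = [1, 2, 3, 5, 9] / [4, 6] / [7];  Q = [1, 3, 5, 7, 8] / [2, 6] / [4]
  Insert 8 (step 9): P = [1, 2, 3, 5, 8] / [4, 6, 9] / [7];  Q = [1, 3, 5, 7, 8] / [2, 6, 9] / [4]
Final shape: (5, 3, 1).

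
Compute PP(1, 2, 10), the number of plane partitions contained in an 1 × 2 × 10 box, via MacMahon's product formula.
PP(1, 2, 10) = 66

Evaluate the triple product over i = 1..1, j = 1..2, k = 1..10. The factors are (2/1) · (3/2) · (4/3) · (5/4) · (6/5) · (7/6) · (8/7) · (9/8) · … (20 factors total). The numerators and denominators telescope so the product is an integer; carrying out the multiplication exactly gives PP(1, 2, 10) = 66.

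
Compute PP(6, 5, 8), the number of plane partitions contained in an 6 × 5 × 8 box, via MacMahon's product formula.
PP(6, 5, 8) = 7997986868872

Evaluate the triple product over i = 1..6, j = 1..5, k = 1..8. The factors are (2/1) · (3/2) · (4/3) · (5/4) · (6/5) · (7/6) · (8/7) · (9/8) · … (240 factors total). The numerators and denominators telescope so the product is an integer; carrying out the multiplication exactly gives PP(6, 5, 8) = 7997986868872.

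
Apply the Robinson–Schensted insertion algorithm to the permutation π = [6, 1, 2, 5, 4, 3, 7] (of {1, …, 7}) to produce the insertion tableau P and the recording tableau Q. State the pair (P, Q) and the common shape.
P = [1, 2, 3, 7] / [4] / [5] / [6];  Q = [1, 3, 4, 7] / [2] / [5] / [6];  common shape = (4, 1, 1, 1)

Row-insert the values π_1, π_2, … into P one at a time, bumping the leftmost entry strictly greater than the inserted value down to the next row. The recording tableau Q records, in position (i, j), the step at which that cell was added to P.
  Insert 6 (step 1): P = [6];  Q = [1]
  Insert 1 (step 2): P = [1] / [6];  Q = [1] / [2]
  Insert 2 (step 3): P = [1, 2] / [6];  Q = [1, 3] / [2]
  Insert 5 (step 4): P = [1, 2, 5] / [6];  Q = [1, 3, 4] / [2]
  Insert 4 (step 5): P = [1, 2, 4] / [5] / [6];  Q = [1, 3, 4] / [2] / [5]
  Insert 3 (step 6): P = [1, 2, 3] / [4] / [5] / [6];  Q = [1, 3, 4] / [2] / [5] / [6]
  Insert 7 (step 7): P = [1, 2, 3, 7] / [4] / [5] / [6];  Q = [1, 3, 4, 7] / [2] / [5] / [6]
Final shape: (4, 1, 1, 1).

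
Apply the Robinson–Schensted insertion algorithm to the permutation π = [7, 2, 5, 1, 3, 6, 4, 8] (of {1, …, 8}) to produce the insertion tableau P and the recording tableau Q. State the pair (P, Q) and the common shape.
P = [1, 3, 4, 8] / [2, 5, 6] / [7];  Q = [1, 3, 6, 8] / [2, 5, 7] / [4];  common shape = (4, 3, 1)

Row-insert the values π_1, π_2, … into P one at a time, bumping the leftmost entry strictly greater than the inserted value down to the next row. The recording tableau Q records, in position (i, j), the step at which that cell was added to P.
  Insert 7 (step 1): P = [7];  Q = [1]
  Insert 2 (step 2): P = [2] / [7];  Q = [1] / [2]
  Insert 5 (step 3): P = [2, 5] / [7];  Q = [1, 3] / [2]
  Insert 1 (step 4): P = [1, 5] / [2] / [7];  Q = [1, 3] / [2] / [4]
  Insert 3 (step 5): P = [1, 3] / [2, 5] / [7];  Q = [1, 3] / [2, 5] / [4]
  Insert 6 (step 6): P = [1, 3, 6] / [2, 5] / [7];  Q = [1, 3, 6] / [2, 5] / [4]
  Insert 4 (step 7): P = [1, 3, 4] / [2, 5, 6] / [7];  Q = [1, 3, 6] / [2, 5, 7] / [4]
  Insert 8 (step 8): P = [1, 3, 4, 8] / [2, 5, 6] / [7];  Q = [1, 3, 6, 8] / [2, 5, 7] / [4]
Final shape: (4, 3, 1).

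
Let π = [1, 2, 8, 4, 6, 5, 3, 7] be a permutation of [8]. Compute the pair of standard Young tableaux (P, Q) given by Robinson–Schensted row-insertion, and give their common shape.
P = [1, 2, 3, 5, 7] / [4] / [6] / [8];  Q = [1, 2, 3, 5, 8] / [4] / [6] / [7];  common shape = (5, 1, 1, 1)

Row-insert the values π_1, π_2, … into P one at a time, bumping the leftmost entry strictly greater than the inserted value down to the next row. The recording tableau Q records, in position (i, j), the step at which that cell was added to P.
  Insert 1 (step 1): P = [1];  Q = [1]
  Insert 2 (step 2): P = [1, 2];  Q = [1, 2]
  Insert 8 (step 3): P = [1, 2, 8];  Q = [1, 2, 3]
  Insert 4 (step 4): P = [1, 2, 4] / [8];  Q = [1, 2, 3] / [4]
  Insert 6 (step 5): P = [1, 2, 4, 6] / [8];  Q = [1, 2, 3, 5] / [4]
  Insert 5 (step 6): P = [1, 2, 4, 5] / [6] / [8];  Q = [1, 2, 3, 5] / [4] / [6]
  Insert 3 (step 7): P = [1, 2, 3, 5] / [4] / [6] / [8];  Q = [1, 2, 3, 5] / [4] / [6] / [7]
  Insert 7 (step 8): P = [1, 2, 3, 5, 7] / [4] / [6] / [8];  Q = [1, 2, 3, 5, 8] / [4] / [6] / [7]
Final shape: (5, 1, 1, 1).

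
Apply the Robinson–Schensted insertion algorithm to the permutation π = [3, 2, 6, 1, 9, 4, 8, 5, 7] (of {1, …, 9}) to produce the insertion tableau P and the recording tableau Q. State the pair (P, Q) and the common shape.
P = [1, 4, 5, 7] / [2, 6, 8] / [3, 9];  Q = [1, 3, 5, 9] / [2, 6, 7] / [4, 8];  common shape = (4, 3, 2)

Row-insert the values π_1, π_2, … into P one at a time, bumping the leftmost entry strictly greater than the inserted value down to the next row. The recording tableau Q records, in position (i, j), the step at which that cell was added to P.
  Insert 3 (step 1): P = [3];  Q = [1]
  Insert 2 (step 2): P = [2] / [3];  Q = [1] / [2]
  Insert 6 (step 3): P = [2, 6] / [3];  Q = [1, 3] / [2]
  Insert 1 (step 4): P = [1, 6] / [2] / [3];  Q = [1, 3] / [2] / [4]
  Insert 9 (step 5): P = [1, 6, 9] / [2] / [3];  Q = [1, 3, 5] / [2] / [4]
  Insert 4 (step 6): P = [1, 4, 9] / [2, 6] / [3];  Q = [1, 3, 5] / [2, 6] / [4]
  Insert 8 (step 7): P = [1, 4, 8] / [2, 6, 9] / [3];  Q = [1, 3, 5] / [2, 6, 7] / [4]
  Insert 5 (step 8): P = [1, 4, 5] / [2, 6, 8] / [3, 9];  Q = [1, 3, 5] / [2, 6, 7] / [4, 8]
  Insert 7 (step 9): P = [1, 4, 5, 7] / [2, 6, 8] / [3, 9];  Q = [1, 3, 5, 9] / [2, 6, 7] / [4, 8]
Final shape: (4, 3, 2).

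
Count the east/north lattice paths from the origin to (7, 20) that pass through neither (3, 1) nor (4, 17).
Number of paths = 734270

Inclusion–exclusion. Total paths: C(27, 7) = 888030. Through P₁: C(4, 3)·C(23, 4) = 35420. Through P₂: C(21, 4)·C(6, 3) = 119700. Since P₁ is strictly southwest of P₂, a monotone path through both must visit P₁ then P₂; paths through both = C(4, 3)·C(17, 1)·C(6, 3) = 1360. Avoid both = 888030 − 35420 − 119700 + 1360 = 734270.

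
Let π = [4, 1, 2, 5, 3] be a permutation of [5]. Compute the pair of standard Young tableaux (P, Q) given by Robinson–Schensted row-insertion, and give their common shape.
P = [1, 2, 3] / [4, 5];  Q = [1, 3, 4] / [2, 5];  common shape = (3, 2)

Row-insert the values π_1, π_2, … into P one at a time, bumping the leftmost entry strictly greater than the inserted value down to the next row. The recording tableau Q records, in position (i, j), the step at which that cell was added to P.
  Insert 4 (step 1): P = [4];  Q = [1]
  Insert 1 (step 2): P = [1] / [4];  Q = [1] / [2]
  Insert 2 (step 3): P = [1, 2] / [4];  Q = [1, 3] / [2]
  Insert 5 (step 4): P = [1, 2, 5] / [4];  Q = [1, 3, 4] / [2]
  Insert 3 (step 5): P = [1, 2, 3] / [4, 5];  Q = [1, 3, 4] / [2, 5]
Final shape: (3, 2).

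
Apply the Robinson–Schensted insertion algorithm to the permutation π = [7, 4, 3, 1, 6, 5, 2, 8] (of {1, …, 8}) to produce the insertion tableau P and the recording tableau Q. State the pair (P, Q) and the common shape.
P = [1, 2, 8] / [3, 5] / [4, 6] / [7];  Q = [1, 5, 8] / [2, 6] / [3, 7] / [4];  common shape = (3, 2, 2, 1)

Row-insert the values π_1, π_2, … into P one at a time, bumping the leftmost entry strictly greater than the inserted value down to the next row. The recording tableau Q records, in position (i, j), the step at which that cell was added to P.
  Insert 7 (step 1): P = [7];  Q = [1]
  Insert 4 (step 2): P = [4] / [7];  Q = [1] / [2]
  Insert 3 (step 3): P = [3] / [4] / [7];  Q = [1] / [2] / [3]
  Insert 1 (step 4): P = [1] / [3] / [4] / [7];  Q = [1] / [2] / [3] / [4]
  Insert 6 (step 5): P = [1, 6] / [3] / [4] / [7];  Q = [1, 5] / [2] / [3] / [4]
  Insert 5 (step 6): P = [1, 5] / [3, 6] / [4] / [7];  Q = [1, 5] / [2, 6] / [3] / [4]
  Insert 2 (step 7): P = [1, 2] / [3, 5] / [4, 6] / [7];  Q = [1, 5] / [2, 6] / [3, 7] / [4]
  Insert 8 (step 8): P = [1, 2, 8] / [3, 5] / [4, 6] / [7];  Q = [1, 5, 8] / [2, 6] / [3, 7] / [4]
Final shape: (3, 2, 2, 1).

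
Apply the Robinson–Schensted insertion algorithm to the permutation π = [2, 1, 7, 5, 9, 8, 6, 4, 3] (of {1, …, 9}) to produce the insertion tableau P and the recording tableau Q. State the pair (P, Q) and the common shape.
P = [1, 3, 6] / [2, 4, 8] / [5] / [7] / [9];  Q = [1, 3, 5] / [2, 4, 6] / [7] / [8] / [9];  common shape = (3, 3, 1, 1, 1)

Row-insert the values π_1, π_2, … into P one at a time, bumping the leftmost entry strictly greater than the inserted value down to the next row. The recording tableau Q records, in position (i, j), the step at which that cell was added to P.
  Insert 2 (step 1): P = [2];  Q = [1]
  Insert 1 (step 2): P = [1] / [2];  Q = [1] / [2]
  Insert 7 (step 3): P = [1, 7] / [2];  Q = [1, 3] / [2]
  Insert 5 (step 4): P = [1, 5] / [2, 7];  Q = [1, 3] / [2, 4]
  Insert 9 (step 5): P = [1, 5, 9] / [2, 7];  Q = [1, 3, 5] / [2, 4]
  Insert 8 (step 6): P = [1, 5, 8] / [2, 7, 9];  Q = [1, 3, 5] / [2, 4, 6]
  Insert 6 (step 7): P = [1, 5, 6] / [2, 7, 8] / [9];  Q = [1, 3, 5] / [2, 4, 6] / [7]
  Insert 4 (step 8): P = [1, 4, 6] / [2, 5, 8] / [7] / [9];  Q = [1, 3, 5] / [2, 4, 6] / [7] / [8]
  Insert 3 (step 9): P = [1, 3, 6] / [2, 4, 8] / [5] / [7] / [9];  Q = [1, 3, 5] / [2, 4, 6] / [7] / [8] / [9]
Final shape: (3, 3, 1, 1, 1).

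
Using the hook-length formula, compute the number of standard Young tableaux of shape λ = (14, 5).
# SYT of shape (14, 5) = 7752

Hook-length formula: f^λ = n! / Π hook(c), product over all cells c of the Young diagram. For λ = (14, 5), n = 19 boxes. Hook lengths by row (left-to-right, top-to-bottom): [15, 14, 13, 12, 11, 9, 8, 7, 6, 5, 4, 3, 2, 1]; [5, 4, 3, 2, 1]. Product of hooks = 15692092416000. So f^λ = 19! / 15692092416000 = 121645100408832000 / 15692092416000 = 7752.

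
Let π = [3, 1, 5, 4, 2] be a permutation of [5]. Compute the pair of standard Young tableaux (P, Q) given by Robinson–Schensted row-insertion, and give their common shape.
P = [1, 2] / [3, 4] / [5];  Q = [1, 3] / [2, 4] / [5];  common shape = (2, 2, 1)

Row-insert the values π_1, π_2, … into P one at a time, bumping the leftmost entry strictly greater than the inserted value down to the next row. The recording tableau Q records, in position (i, j), the step at which that cell was added to P.
  Insert 3 (step 1): P = [3];  Q = [1]
  Insert 1 (step 2): P = [1] / [3];  Q = [1] / [2]
  Insert 5 (step 3): P = [1, 5] / [3];  Q = [1, 3] / [2]
  Insert 4 (step 4): P = [1, 4] / [3, 5];  Q = [1, 3] / [2, 4]
  Insert 2 (step 5): P = [1, 2] / [3, 4] / [5];  Q = [1, 3] / [2, 4] / [5]
Final shape: (2, 2, 1).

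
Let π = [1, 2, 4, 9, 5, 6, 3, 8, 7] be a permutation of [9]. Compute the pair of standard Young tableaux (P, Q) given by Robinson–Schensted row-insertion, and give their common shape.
P = [1, 2, 3, 5, 6, 7] / [4, 8] / [9];  Q = [1, 2, 3, 4, 6, 8] / [5, 9] / [7];  common shape = (6, 2, 1)

Row-insert the values π_1, π_2, … into P one at a time, bumping the leftmost entry strictly greater than the inserted value down to the next row. The recording tableau Q records, in position (i, j), the step at which that cell was added to P.
  Insert 1 (step 1): P = [1];  Q = [1]
  Insert 2 (step 2): P = [1, 2];  Q = [1, 2]
  Insert 4 (step 3): P = [1, 2, 4];  Q = [1, 2, 3]
  Insert 9 (step 4): P = [1, 2, 4, 9];  Q = [1, 2, 3, 4]
  Insert 5 (step 5): P = [1, 2, 4, 5] / [9];  Q = [1, 2, 3, 4] / [5]
  Insert 6 (step 6): P = [1, 2, 4, 5, 6] / [9];  Q = [1, 2, 3, 4, 6] / [5]
  Insert 3 (step 7): P = [1, 2, 3, 5, 6] / [4] / [9];  Q = [1, 2, 3, 4, 6] / [5] / [7]
  Insert 8 (step 8): P = [1, 2, 3, 5, 6, 8] / [4] / [9];  Q = [1, 2, 3, 4, 6, 8] / [5] / [7]
  Insert 7 (step 9): P = [1, 2, 3, 5, 6, 7] / [4, 8] / [9];  Q = [1, 2, 3, 4, 6, 8] / [5, 9] / [7]
Final shape: (6, 2, 1).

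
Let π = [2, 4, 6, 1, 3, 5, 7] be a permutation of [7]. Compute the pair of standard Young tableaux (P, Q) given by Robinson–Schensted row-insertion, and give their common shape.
P = [1, 3, 5, 7] / [2, 4, 6];  Q = [1, 2, 3, 7] / [4, 5, 6];  common shape = (4, 3)

Row-insert the values π_1, π_2, … into P one at a time, bumping the leftmost entry strictly greater than the inserted value down to the next row. The recording tableau Q records, in position (i, j), the step at which that cell was added to P.
  Insert 2 (step 1): P = [2];  Q = [1]
  Insert 4 (step 2): P = [2, 4];  Q = [1, 2]
  Insert 6 (step 3): P = [2, 4, 6];  Q = [1, 2, 3]
  Insert 1 (step 4): P = [1, 4, 6] / [2];  Q = [1, 2, 3] / [4]
  Insert 3 (step 5): P = [1, 3, 6] / [2, 4];  Q = [1, 2, 3] / [4, 5]
  Insert 5 (step 6): P = [1, 3, 5] / [2, 4, 6];  Q = [1, 2, 3] / [4, 5, 6]
  Insert 7 (step 7): P = [1, 3, 5, 7] / [2, 4, 6];  Q = [1, 2, 3, 7] / [4, 5, 6]
Final shape: (4, 3).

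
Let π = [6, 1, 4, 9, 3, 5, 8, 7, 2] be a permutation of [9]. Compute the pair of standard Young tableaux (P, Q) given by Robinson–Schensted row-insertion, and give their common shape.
P = [1, 2, 5, 7] / [3, 8] / [4, 9] / [6];  Q = [1, 3, 4, 7] / [2, 6] / [5, 8] / [9];  common shape = (4, 2, 2, 1)

Row-insert the values π_1, π_2, … into P one at a time, bumping the leftmost entry strictly greater than the inserted value down to the next row. The recording tableau Q records, in position (i, j), the step at which that cell was added to P.
  Insert 6 (step 1): P = [6];  Q = [1]
  Insert 1 (step 2): P = [1] / [6];  Q = [1] / [2]
  Insert 4 (step 3): P = [1, 4] / [6];  Q = [1, 3] / [2]
  Insert 9 (step 4): P = [1, 4, 9] / [6];  Q = [1, 3, 4] / [2]
  Insert 3 (step 5): P = [1, 3, 9] / [4] / [6];  Q = [1, 3, 4] / [2] / [5]
  Insert 5 (step 6): P = [1, 3, 5] / [4, 9] / [6];  Q = [1, 3, 4] / [2, 6] / [5]
  Insert 8 (step 7): P = [1, 3, 5, 8] / [4, 9] / [6];  Q = [1, 3, 4, 7] / [2, 6] / [5]
  Insert 7 (step 8): P = [1, 3, 5, 7] / [4, 8] / [6, 9];  Q = [1, 3, 4, 7] / [2, 6] / [5, 8]
  Insert 2 (step 9): P = [1, 2, 5, 7] / [3, 8] / [4, 9] / [6];  Q = [1, 3, 4, 7] / [2, 6] / [5, 8] / [9]
Final shape: (4, 2, 2, 1).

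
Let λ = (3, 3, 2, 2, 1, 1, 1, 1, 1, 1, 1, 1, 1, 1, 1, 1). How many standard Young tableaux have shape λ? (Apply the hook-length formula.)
# SYT of shape (3, 3, 2, 2, 1, 1, 1, 1, 1, 1, 1, 1, 1, 1, 1, 1) = 456456

Hook-length formula: f^λ = n! / Π hook(c), product over all cells c of the Young diagram. For λ = (3, 3, 2, 2, 1, 1, 1, 1, 1, 1, 1, 1, 1, 1, 1, 1), n = 22 boxes. Hook lengths by row (left-to-right, top-to-bottom): [18, 5, 2]; [17, 4, 1]; [15, 2]; [14, 1]; [12]; [11]; [10]; [9]; [8]; [7]; [6]; [5]; [4]; [3]; [2]; [1]. Product of hooks = 2462451425280000. So f^λ = 22! / 2462451425280000 = 1124000727777607680000 / 2462451425280000 = 456456.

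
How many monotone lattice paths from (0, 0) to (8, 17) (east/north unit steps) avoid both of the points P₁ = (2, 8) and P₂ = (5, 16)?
Number of paths = 804654

Inclusion–exclusion. Total paths: C(25, 8) = 1081575. Through P₁: C(10, 2)·C(15, 6) = 225225. Through P₂: C(21, 5)·C(4, 3) = 81396. Since P₁ is strictly southwest of P₂, a monotone path through both must visit P₁ then P₂; paths through both = C(10, 2)·C(11, 3)·C(4, 3) = 29700. Avoid both = 1081575 − 225225 − 81396 + 29700 = 804654.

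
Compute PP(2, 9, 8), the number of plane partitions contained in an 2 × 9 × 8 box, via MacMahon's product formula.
PP(2, 9, 8) = 118195220

Evaluate the triple product over i = 1..2, j = 1..9, k = 1..8. The factors are (2/1) · (3/2) · (4/3) · (5/4) · (6/5) · (7/6) · (8/7) · (9/8) · … (144 factors total). The numerators and denominators telescope so the product is an integer; carrying out the multiplication exactly gives PP(2, 9, 8) = 118195220.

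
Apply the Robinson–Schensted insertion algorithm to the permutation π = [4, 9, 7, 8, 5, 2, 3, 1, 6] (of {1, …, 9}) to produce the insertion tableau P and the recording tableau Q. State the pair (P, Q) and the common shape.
P = [1, 3, 6] / [2, 5, 8] / [4] / [7] / [9];  Q = [1, 2, 4] / [3, 7, 9] / [5] / [6] / [8];  common shape = (3, 3, 1, 1, 1)

Row-insert the values π_1, π_2, … into P one at a time, bumping the leftmost entry strictly greater than the inserted value down to the next row. The recording tableau Q records, in position (i, j), the step at which that cell was added to P.
  Insert 4 (step 1): P = [4];  Q = [1]
  Insert 9 (step 2): P = [4, 9];  Q = [1, 2]
  Insert 7 (step 3): P = [4, 7] / [9];  Q = [1, 2] / [3]
  Insert 8 (step 4): P = [4, 7, 8] / [9];  Q = [1, 2, 4] / [3]
  Insert 5 (step 5): P = [4, 5, 8] / [7] / [9];  Q = [1, 2, 4] / [3] / [5]
  Insert 2 (step 6): P = [2, 5, 8] / [4] / [7] / [9];  Q = [1, 2, 4] / [3] / [5] / [6]
  Insert 3 (step 7): P = [2, 3, 8] / [4, 5] / [7] / [9];  Q = [1, 2, 4] / [3, 7] / [5] / [6]
  Insert 1 (step 8): P = [1, 3, 8] / [2, 5] / [4] / [7] / [9];  Q = [1, 2, 4] / [3, 7] / [5] / [6] / [8]
  Insert 6 (step 9): P = [1, 3, 6] / [2, 5, 8] / [4] / [7] / [9];  Q = [1, 2, 4] / [3, 7, 9] / [5] / [6] / [8]
Final shape: (3, 3, 1, 1, 1).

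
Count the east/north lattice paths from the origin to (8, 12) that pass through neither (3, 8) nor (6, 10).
Number of paths = 67032

Inclusion–exclusion. Total paths: C(20, 8) = 125970. Through P₁: C(11, 3)·C(9, 5) = 20790. Through P₂: C(16, 6)·C(4, 2) = 48048. Since P₁ is strictly southwest of P₂, a monotone path through both must visit P₁ then P₂; paths through both = C(11, 3)·C(5, 3)·C(4, 2) = 9900. Avoid both = 125970 − 20790 − 48048 + 9900 = 67032.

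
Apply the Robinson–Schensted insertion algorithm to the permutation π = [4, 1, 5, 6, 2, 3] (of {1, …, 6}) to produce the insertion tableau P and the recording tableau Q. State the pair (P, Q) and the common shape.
P = [1, 2, 3] / [4, 5, 6];  Q = [1, 3, 4] / [2, 5, 6];  common shape = (3, 3)

Row-insert the values π_1, π_2, … into P one at a time, bumping the leftmost entry strictly greater than the inserted value down to the next row. The recording tableau Q records, in position (i, j), the step at which that cell was added to P.
  Insert 4 (step 1): P = [4];  Q = [1]
  Insert 1 (step 2): P = [1] / [4];  Q = [1] / [2]
  Insert 5 (step 3): P = [1, 5] / [4];  Q = [1, 3] / [2]
  Insert 6 (step 4): P = [1, 5, 6] / [4];  Q = [1, 3, 4] / [2]
  Insert 2 (step 5): P = [1, 2, 6] / [4, 5];  Q = [1, 3, 4] / [2, 5]
  Insert 3 (step 6): P = [1, 2, 3] / [4, 5, 6];  Q = [1, 3, 4] / [2, 5, 6]
Final shape: (3, 3).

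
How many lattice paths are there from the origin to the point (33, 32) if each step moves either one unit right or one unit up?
Number of paths = 3609714217008132870

A monotone lattice path from (0, 0) to (33, 32) consists of 33 east steps and 32 north steps in some order, so it is determined by which 33 of the 65 steps are east. The count is C(65, 33) = 3609714217008132870.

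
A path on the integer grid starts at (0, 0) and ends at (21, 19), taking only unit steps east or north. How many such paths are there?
Number of paths = 131282408400

A monotone lattice path from (0, 0) to (21, 19) consists of 21 east steps and 19 north steps in some order, so it is determined by which 21 of the 40 steps are east. The count is C(40, 21) = 131282408400.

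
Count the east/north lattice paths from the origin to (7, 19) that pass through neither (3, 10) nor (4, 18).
Number of paths = 434346

Inclusion–exclusion. Total paths: C(26, 7) = 657800. Through P₁: C(13, 3)·C(13, 4) = 204490. Through P₂: C(22, 4)·C(4, 3) = 29260. Since P₁ is strictly southwest of P₂, a monotone path through both must visit P₁ then P₂; paths through both = C(13, 3)·C(9, 1)·C(4, 3) = 10296. Avoid both = 657800 − 204490 − 29260 + 10296 = 434346.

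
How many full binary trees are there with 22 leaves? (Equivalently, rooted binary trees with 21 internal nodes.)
C_21 = 24466267020

These full binary trees are counted by the Catalan number C_n = (1/(n + 1)) · C(2n, n). For n = 21: C_21 = (1/22) · C(42, 21) = 538257874440/22 = 24466267020.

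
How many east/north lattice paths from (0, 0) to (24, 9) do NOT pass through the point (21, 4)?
Number of paths = 37858700

Total paths from (0, 0) to (24, 9): C(33, 24) = 38567100. Paths through (21, 4): (paths (0, 0) → (21, 4)) × (paths (21, 4) → (24, 9)) = C(25, 21) · C(8, 3) = 12650 · 56 = 708400. Avoidance count = 38567100 − 708400 = 37858700.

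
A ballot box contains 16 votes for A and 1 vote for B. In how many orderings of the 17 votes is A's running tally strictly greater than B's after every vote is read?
Strict-lead orderings = 15

Total orderings of the 17 votes with 16 for A: C(17, 16) = 17. By the Bertrand ballot formula (Cycle Lemma / reflection principle), the number of orderings in which A is strictly ahead of B throughout is (p − q)/(p + q) · C(p + q, p) = (16 − 1)/(16 + 1) · 17 = 15.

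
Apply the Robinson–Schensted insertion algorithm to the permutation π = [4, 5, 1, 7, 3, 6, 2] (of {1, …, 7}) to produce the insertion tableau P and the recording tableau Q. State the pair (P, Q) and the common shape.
P = [1, 2, 6] / [3, 5, 7] / [4];  Q = [1, 2, 4] / [3, 5, 6] / [7];  common shape = (3, 3, 1)

Row-insert the values π_1, π_2, … into P one at a time, bumping the leftmost entry strictly greater than the inserted value down to the next row. The recording tableau Q records, in position (i, j), the step at which that cell was added to P.
  Insert 4 (step 1): P = [4];  Q = [1]
  Insert 5 (step 2): P = [4, 5];  Q = [1, 2]
  Insert 1 (step 3): P = [1, 5] / [4];  Q = [1, 2] / [3]
  Insert 7 (step 4): P = [1, 5, 7] / [4];  Q = [1, 2, 4] / [3]
  Insert 3 (step 5): P = [1, 3, 7] / [4, 5];  Q = [1, 2, 4] / [3, 5]
  Insert 6 (step 6): P = [1, 3, 6] / [4, 5, 7];  Q = [1, 2, 4] / [3, 5, 6]
  Insert 2 (step 7): P = [1, 2, 6] / [3, 5, 7] / [4];  Q = [1, 2, 4] / [3, 5, 6] / [7]
Final shape: (3, 3, 1).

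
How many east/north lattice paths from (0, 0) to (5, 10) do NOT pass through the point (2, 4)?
Number of paths = 1743

Total paths from (0, 0) to (5, 10): C(15, 5) = 3003. Paths through (2, 4): (paths (0, 0) → (2, 4)) × (paths (2, 4) → (5, 10)) = C(6, 2) · C(9, 3) = 15 · 84 = 1260. Avoidance count = 3003 − 1260 = 1743.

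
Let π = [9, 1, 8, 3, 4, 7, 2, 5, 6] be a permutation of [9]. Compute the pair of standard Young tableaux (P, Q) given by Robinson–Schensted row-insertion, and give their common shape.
P = [1, 2, 4, 5, 6] / [3, 7] / [8] / [9];  Q = [1, 3, 5, 6, 9] / [2, 8] / [4] / [7];  common shape = (5, 2, 1, 1)

Row-insert the values π_1, π_2, … into P one at a time, bumping the leftmost entry strictly greater than the inserted value down to the next row. The recording tableau Q records, in position (i, j), the step at which that cell was added to P.
  Insert 9 (step 1): P = [9];  Q = [1]
  Insert 1 (step 2): P = [1] / [9];  Q = [1] / [2]
  Insert 8 (step 3): P = [1, 8] / [9];  Q = [1, 3] / [2]
  Insert 3 (step 4): P = [1, 3] / [8] / [9];  Q = [1, 3] / [2] / [4]
  Insert 4 (step 5): P = [1, 3, 4] / [8] / [9];  Q = [1, 3, 5] / [2] / [4]
  Insert 7 (step 6): P = [1, 3, 4, 7] / [8] / [9];  Q = [1, 3, 5, 6] / [2] / [4]
  Insert 2 (step 7): P = [1, 2, 4, 7] / [3] / [8] / [9];  Q = [1, 3, 5, 6] / [2] / [4] / [7]
  Insert 5 (step 8): P = [1, 2, 4, 5] / [3, 7] / [8] / [9];  Q = [1, 3, 5, 6] / [2, 8] / [4] / [7]
  Insert 6 (step 9): P = [1, 2, 4, 5, 6] / [3, 7] / [8] / [9];  Q = [1, 3, 5, 6, 9] / [2, 8] / [4] / [7]
Final shape: (5, 2, 1, 1).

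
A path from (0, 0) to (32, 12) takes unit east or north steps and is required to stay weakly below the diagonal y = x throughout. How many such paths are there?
Number of paths = 13421343481

By the reflection principle (André's argument), the number of monotone paths to (32, 12) with n ≤ m that never go above y = x is C(44, 32) − C(44, 33) = 21090682613 − 7669339132 = 13421343481.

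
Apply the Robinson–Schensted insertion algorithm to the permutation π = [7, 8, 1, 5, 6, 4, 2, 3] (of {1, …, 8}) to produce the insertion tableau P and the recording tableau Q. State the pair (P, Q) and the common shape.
P = [1, 2, 3] / [4, 6] / [5, 8] / [7];  Q = [1, 2, 5] / [3, 4] / [6, 8] / [7];  common shape = (3, 2, 2, 1)

Row-insert the values π_1, π_2, … into P one at a time, bumping the leftmost entry strictly greater than the inserted value down to the next row. The recording tableau Q records, in position (i, j), the step at which that cell was added to P.
  Insert 7 (step 1): P = [7];  Q = [1]
  Insert 8 (step 2): P = [7, 8];  Q = [1, 2]
  Insert 1 (step 3): P = [1, 8] / [7];  Q = [1, 2] / [3]
  Insert 5 (step 4): P = [1, 5] / [7, 8];  Q = [1, 2] / [3, 4]
  Insert 6 (step 5): P = [1, 5, 6] / [7, 8];  Q = [1, 2, 5] / [3, 4]
  Insert 4 (step 6): P = [1, 4, 6] / [5, 8] / [7];  Q = [1, 2, 5] / [3, 4] / [6]
  Insert 2 (step 7): P = [1, 2, 6] / [4, 8] / [5] / [7];  Q = [1, 2, 5] / [3, 4] / [6] / [7]
  Insert 3 (step 8): P = [1, 2, 3] / [4, 6] / [5, 8] / [7];  Q = [1, 2, 5] / [3, 4] / [6, 8] / [7]
Final shape: (3, 2, 2, 1).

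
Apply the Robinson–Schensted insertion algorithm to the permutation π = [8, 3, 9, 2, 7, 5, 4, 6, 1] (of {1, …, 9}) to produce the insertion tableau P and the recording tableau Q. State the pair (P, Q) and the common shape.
P = [1, 4, 6] / [2, 5] / [3, 9] / [7] / [8];  Q = [1, 3, 8] / [2, 5] / [4, 6] / [7] / [9];  common shape = (3, 2, 2, 1, 1)

Row-insert the values π_1, π_2, … into P one at a time, bumping the leftmost entry strictly greater than the inserted value down to the next row. The recording tableau Q records, in position (i, j), the step at which that cell was added to P.
  Insert 8 (step 1): P = [8];  Q = [1]
  Insert 3 (step 2): P = [3] / [8];  Q = [1] / [2]
  Insert 9 (step 3): P = [3, 9] / [8];  Q = [1, 3] / [2]
  Insert 2 (step 4): P = [2, 9] / [3] / [8];  Q = [1, 3] / [2] / [4]
  Insert 7 (step 5): P = [2, 7] / [3, 9] / [8];  Q = [1, 3] / [2, 5] / [4]
  Insert 5 (step 6): P = [2, 5] / [3, 7] / [8, 9];  Q = [1, 3] / [2, 5] / [4, 6]
  Insert 4 (step 7): P = [2, 4] / [3, 5] / [7, 9] / [8];  Q = [1, 3] / [2, 5] / [4, 6] / [7]
  Insert 6 (step 8): P = [2, 4, 6] / [3, 5] / [7, 9] / [8];  Q = [1, 3, 8] / [2, 5] / [4, 6] / [7]
  Insert 1 (step 9): P = [1, 4, 6] / [2, 5] / [3, 9] / [7] / [8];  Q = [1, 3, 8] / [2, 5] / [4, 6] / [7] / [9]
Final shape: (3, 2, 2, 1, 1).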